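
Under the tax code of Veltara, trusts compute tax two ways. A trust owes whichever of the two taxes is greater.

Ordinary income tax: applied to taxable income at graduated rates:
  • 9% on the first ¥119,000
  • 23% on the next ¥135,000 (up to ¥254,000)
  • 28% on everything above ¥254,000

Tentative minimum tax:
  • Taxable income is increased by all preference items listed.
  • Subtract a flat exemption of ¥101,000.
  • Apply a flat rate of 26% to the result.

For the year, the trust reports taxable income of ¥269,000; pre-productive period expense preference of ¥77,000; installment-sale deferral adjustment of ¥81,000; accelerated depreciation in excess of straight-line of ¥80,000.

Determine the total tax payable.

Ordinary income tax:
  ¥119,000 × 9% = ¥10,710
  ¥135,000 × 23% = ¥31,050
  ¥15,000 × 28% = ¥4,200
  → ¥45,960

Tentative minimum tax:
  Adjusted income: ¥269,000 + ¥77,000 + ¥81,000 + ¥80,000 = ¥507,000
  Less exemption ¥101,000 → base ¥406,000
  ¥406,000 × 26% = ¥105,560

¥105,560 > ¥45,960, so the tentative minimum tax is the binding amount.

¥105,560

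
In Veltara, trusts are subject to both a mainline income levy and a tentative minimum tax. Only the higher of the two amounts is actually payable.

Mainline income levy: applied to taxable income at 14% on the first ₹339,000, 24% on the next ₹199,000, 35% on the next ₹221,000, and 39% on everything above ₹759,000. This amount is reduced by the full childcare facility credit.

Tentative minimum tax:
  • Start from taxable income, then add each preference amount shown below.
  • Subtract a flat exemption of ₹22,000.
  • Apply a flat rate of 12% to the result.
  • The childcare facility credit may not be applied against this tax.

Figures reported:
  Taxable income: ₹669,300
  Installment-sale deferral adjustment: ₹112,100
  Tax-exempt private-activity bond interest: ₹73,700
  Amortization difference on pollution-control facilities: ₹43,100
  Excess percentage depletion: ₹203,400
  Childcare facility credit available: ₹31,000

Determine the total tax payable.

₹129,552

Mainline income levy:
  ₹339,000 × 14% = ₹47,460
  ₹199,000 × 24% = ₹47,760
  ₹131,300 × 35% = ₹45,955
  → ₹141,175
  Less childcare facility credit ₹31,000 → ₹110,175

Tentative minimum tax:
  Adjusted income: ₹669,300 + ₹112,100 + ₹73,700 + ₹43,100 + ₹203,400 = ₹1,101,600
  Less exemption ₹22,000 → base ₹1,079,600
  ₹1,079,600 × 12% = ₹129,552

₹129,552 > ₹110,175, so the tentative minimum tax is the binding amount.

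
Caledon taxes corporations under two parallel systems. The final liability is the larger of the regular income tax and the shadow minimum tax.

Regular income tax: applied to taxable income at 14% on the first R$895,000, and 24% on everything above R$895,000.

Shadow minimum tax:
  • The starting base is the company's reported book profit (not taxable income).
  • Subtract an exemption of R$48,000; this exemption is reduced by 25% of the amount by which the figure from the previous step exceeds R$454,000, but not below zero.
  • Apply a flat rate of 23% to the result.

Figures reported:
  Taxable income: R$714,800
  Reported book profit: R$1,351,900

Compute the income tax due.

Regular income tax:
  R$714,800 × 14% = R$100,072

Shadow minimum tax:
  Base (reported book profit): R$1,351,900
  Exemption: 25% × (R$1,351,900 − R$454,000) = R$224,475 ≥ R$48,000, so the exemption is fully phased out
  Base: R$1,351,900 − R$0 = R$1,351,900
  R$1,351,900 × 23% = R$310,937

R$310,937 > R$100,072, so the shadow minimum tax is the binding amount.

R$310,937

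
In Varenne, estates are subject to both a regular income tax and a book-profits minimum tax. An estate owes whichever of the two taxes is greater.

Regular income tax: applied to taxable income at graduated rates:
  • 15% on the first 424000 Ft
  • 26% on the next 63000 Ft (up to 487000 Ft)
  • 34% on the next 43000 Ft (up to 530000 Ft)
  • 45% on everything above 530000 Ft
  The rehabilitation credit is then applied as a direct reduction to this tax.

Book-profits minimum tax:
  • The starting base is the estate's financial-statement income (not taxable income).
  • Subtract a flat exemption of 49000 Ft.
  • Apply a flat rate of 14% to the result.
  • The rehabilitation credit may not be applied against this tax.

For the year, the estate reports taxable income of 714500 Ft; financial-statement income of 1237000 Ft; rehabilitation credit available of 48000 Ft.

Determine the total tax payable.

166320 Ft

Book-profits minimum tax:
  Base (financial-statement income): 1237000 Ft
  Less exemption 49000 Ft → base 1188000 Ft
  1188000 Ft × 14% = 166320 Ft

Regular income tax:
  424000 Ft × 15% = 63600 Ft
  63000 Ft × 26% = 16380 Ft
  43000 Ft × 34% = 14620 Ft
  184500 Ft × 45% = 83025 Ft
  → 177625 Ft
  Less rehabilitation credit 48000 Ft → 129625 Ft

166320 Ft > 129625 Ft, so the book-profits minimum tax is the binding amount.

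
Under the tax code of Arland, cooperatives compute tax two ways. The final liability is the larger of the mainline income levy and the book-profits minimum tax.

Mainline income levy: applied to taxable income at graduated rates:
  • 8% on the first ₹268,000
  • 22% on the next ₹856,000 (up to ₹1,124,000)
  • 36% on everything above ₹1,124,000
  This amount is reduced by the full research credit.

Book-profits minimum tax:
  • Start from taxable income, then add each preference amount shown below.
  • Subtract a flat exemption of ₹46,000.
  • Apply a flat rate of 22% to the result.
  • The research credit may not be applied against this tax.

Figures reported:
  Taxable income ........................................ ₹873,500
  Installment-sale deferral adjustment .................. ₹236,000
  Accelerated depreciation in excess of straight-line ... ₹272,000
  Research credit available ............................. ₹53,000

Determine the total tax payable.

Book-profits minimum tax:
  Adjusted income: ₹873,500 + ₹236,000 + ₹272,000 = ₹1,381,500
  Less exemption ₹46,000 → base ₹1,335,500
  ₹1,335,500 × 22% = ₹293,810

Mainline income levy:
  ₹268,000 × 8% = ₹21,440
  ₹605,500 × 22% = ₹133,210
  → ₹154,650
  Less research credit ₹53,000 → ₹101,650

₹293,810 > ₹101,650, so the book-profits minimum tax is the binding amount.

₹293,810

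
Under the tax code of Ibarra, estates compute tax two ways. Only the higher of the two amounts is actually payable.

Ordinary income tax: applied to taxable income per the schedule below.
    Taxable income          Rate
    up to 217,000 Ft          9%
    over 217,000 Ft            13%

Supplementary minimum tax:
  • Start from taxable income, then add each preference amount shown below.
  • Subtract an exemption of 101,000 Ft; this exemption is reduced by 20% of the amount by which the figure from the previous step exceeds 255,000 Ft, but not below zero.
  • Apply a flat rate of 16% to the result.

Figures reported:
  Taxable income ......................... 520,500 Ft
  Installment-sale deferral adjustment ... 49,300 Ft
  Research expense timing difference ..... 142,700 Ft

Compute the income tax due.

112,480 Ft

Supplementary minimum tax:
  Adjusted income: 520,500 Ft + 49,300 Ft + 142,700 Ft = 712,500 Ft
  Exemption: 101,000 Ft − 20% × (712,500 Ft − 255,000 Ft) = 101,000 Ft − 91,500 Ft = 9,500 Ft
  Base: 712,500 Ft − 9,500 Ft = 703,000 Ft
  703,000 Ft × 16% = 112,480 Ft

Ordinary income tax:
  217,000 Ft × 9% = 19,530 Ft
  303,500 Ft × 13% = 39,455 Ft
  → 58,985 Ft

112,480 Ft > 58,985 Ft, so the supplementary minimum tax is the binding amount.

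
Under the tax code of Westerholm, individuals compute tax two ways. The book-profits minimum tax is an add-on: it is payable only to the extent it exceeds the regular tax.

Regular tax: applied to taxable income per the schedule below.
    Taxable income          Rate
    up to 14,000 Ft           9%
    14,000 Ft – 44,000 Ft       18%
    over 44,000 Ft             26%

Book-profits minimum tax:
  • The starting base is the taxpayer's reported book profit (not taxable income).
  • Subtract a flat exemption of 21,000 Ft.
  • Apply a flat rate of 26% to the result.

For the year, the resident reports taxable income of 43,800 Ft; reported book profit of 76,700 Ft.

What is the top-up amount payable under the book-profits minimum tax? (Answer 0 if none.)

Book-profits minimum tax:
  Base (reported book profit): 76,700 Ft
  Less exemption 21,000 Ft → base 55,700 Ft
  55,700 Ft × 26% = 14,482 Ft

Regular tax:
  14,000 Ft × 9% = 1,260 Ft
  29,800 Ft × 18% = 5,364 Ft
  → 6,624 Ft

Excess of book-profits minimum tax over regular tax: 14,482 Ft − 6,624 Ft = 7,858 Ft.

7,858 Ft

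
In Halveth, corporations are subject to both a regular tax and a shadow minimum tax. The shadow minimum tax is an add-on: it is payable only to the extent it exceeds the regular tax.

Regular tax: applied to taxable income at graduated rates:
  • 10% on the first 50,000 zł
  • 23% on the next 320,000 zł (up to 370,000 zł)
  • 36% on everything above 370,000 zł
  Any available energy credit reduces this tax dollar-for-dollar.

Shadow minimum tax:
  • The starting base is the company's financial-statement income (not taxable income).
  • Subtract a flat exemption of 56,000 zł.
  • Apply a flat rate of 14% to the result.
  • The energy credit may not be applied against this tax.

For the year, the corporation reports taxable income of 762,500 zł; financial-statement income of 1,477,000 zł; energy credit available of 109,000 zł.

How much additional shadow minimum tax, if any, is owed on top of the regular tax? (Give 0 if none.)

Shadow minimum tax:
  Base (financial-statement income): 1,477,000 zł
  Less exemption 56,000 zł → base 1,421,000 zł
  1,421,000 zł × 14% = 198,940 zł

Regular tax:
  50,000 zł × 10% = 5,000 zł
  320,000 zł × 23% = 73,600 zł
  392,500 zł × 36% = 141,300 zł
  → 219,900 zł
  Less energy credit 109,000 zł → 110,900 zł

Excess of shadow minimum tax over regular tax: 198,940 zł − 110,900 zł = 88,040 zł.

88,040 zł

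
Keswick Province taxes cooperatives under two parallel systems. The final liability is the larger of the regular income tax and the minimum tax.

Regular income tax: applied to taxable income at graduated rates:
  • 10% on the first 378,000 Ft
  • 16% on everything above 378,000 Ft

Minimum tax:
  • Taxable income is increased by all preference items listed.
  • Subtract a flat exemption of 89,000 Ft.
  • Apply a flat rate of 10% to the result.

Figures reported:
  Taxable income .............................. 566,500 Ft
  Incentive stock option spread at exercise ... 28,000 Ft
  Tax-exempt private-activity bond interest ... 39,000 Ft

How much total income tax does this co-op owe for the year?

Minimum tax:
  Adjusted income: 566,500 Ft + 28,000 Ft + 39,000 Ft = 633,500 Ft
  Less exemption 89,000 Ft → base 544,500 Ft
  544,500 Ft × 10% = 54,450 Ft

Regular income tax:
  378,000 Ft × 10% = 37,800 Ft
  188,500 Ft × 16% = 30,160 Ft
  → 67,960 Ft

67,960 Ft > 54,450 Ft, so the regular income tax governs.

67,960 Ft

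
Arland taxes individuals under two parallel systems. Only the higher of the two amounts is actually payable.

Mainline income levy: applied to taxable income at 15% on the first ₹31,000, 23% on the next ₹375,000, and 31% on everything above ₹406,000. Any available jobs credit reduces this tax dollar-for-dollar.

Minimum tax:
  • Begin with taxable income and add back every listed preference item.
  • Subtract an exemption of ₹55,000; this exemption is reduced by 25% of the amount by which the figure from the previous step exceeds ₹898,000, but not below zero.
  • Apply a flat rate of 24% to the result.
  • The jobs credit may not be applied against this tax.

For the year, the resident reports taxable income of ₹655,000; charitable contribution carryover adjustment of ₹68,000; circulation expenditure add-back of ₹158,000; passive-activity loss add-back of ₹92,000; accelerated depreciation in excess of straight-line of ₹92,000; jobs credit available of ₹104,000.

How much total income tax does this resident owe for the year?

Minimum tax:
  Adjusted income: ₹655,000 + ₹68,000 + ₹158,000 + ₹92,000 + ₹92,000 = ₹1,065,000
  Exemption: ₹55,000 − 25% × (₹1,065,000 − ₹898,000) = ₹55,000 − ₹41,750 = ₹13,250
  Base: ₹1,065,000 − ₹13,250 = ₹1,051,750
  ₹1,051,750 × 24% = ₹252,420

Mainline income levy:
  ₹31,000 × 15% = ₹4,650
  ₹375,000 × 23% = ₹86,250
  ₹249,000 × 31% = ₹77,190
  → ₹168,090
  Less jobs credit ₹104,000 → ₹64,090

₹252,420 > ₹64,090, so the minimum tax is the binding amount.

₹252,420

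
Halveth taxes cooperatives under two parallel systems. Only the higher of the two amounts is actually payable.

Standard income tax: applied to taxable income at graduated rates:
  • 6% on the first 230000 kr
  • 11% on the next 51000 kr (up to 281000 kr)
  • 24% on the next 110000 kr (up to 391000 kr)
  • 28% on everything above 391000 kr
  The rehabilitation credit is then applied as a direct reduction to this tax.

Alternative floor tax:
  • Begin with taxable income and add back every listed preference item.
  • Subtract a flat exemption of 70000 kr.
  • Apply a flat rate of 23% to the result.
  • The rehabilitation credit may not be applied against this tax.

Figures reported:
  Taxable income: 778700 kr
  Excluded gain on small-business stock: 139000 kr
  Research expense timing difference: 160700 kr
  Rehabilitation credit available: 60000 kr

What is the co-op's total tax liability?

Standard income tax:
  230000 kr × 6% = 13800 kr
  51000 kr × 11% = 5610 kr
  110000 kr × 24% = 26400 kr
  387700 kr × 28% = 108556 kr
  → 154366 kr
  Less rehabilitation credit 60000 kr → 94366 kr

Alternative floor tax:
  Adjusted income: 778700 kr + 139000 kr + 160700 kr = 1078400 kr
  Less exemption 70000 kr → base 1008400 kr
  1008400 kr × 23% = 231932 kr

231932 kr > 94366 kr, so the alternative floor tax is the binding amount.

231932 kr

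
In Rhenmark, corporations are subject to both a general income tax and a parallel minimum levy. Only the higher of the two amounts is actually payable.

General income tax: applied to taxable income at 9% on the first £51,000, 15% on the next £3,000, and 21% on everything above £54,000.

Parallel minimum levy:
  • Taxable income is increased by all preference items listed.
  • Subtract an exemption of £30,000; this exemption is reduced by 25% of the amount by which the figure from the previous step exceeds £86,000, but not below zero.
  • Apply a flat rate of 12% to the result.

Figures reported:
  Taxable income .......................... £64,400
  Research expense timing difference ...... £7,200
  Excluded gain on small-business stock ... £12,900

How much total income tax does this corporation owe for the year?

Parallel minimum levy:
  Adjusted income: £64,400 + £7,200 + £12,900 = £84,500
  Exemption: £84,500 ≤ £86,000, so full £30,000 applies
  Base: £84,500 − £30,000 = £54,500
  £54,500 × 12% = £6,540

General income tax:
  £51,000 × 9% = £4,590
  £3,000 × 15% = £450
  £10,400 × 21% = £2,184
  → £7,224

£7,224 > £6,540, so the general income tax governs.

£7,224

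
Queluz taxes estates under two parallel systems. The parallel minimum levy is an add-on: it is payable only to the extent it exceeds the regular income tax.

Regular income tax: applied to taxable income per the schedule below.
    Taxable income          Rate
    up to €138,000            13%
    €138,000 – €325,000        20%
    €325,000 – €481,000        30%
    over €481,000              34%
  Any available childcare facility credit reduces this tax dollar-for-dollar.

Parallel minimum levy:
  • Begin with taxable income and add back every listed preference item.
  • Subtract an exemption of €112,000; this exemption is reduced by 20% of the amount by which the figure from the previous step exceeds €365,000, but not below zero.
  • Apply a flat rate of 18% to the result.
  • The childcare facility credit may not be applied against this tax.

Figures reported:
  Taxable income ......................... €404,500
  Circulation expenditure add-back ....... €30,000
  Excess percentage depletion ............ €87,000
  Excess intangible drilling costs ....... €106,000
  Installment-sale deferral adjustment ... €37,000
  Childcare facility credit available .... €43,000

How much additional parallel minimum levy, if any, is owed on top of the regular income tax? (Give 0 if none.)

Regular income tax:
  €138,000 × 13% = €17,940
  €187,000 × 20% = €37,400
  €79,500 × 30% = €23,850
  → €79,190
  Less childcare facility credit €43,000 → €36,190

Parallel minimum levy:
  Adjusted income: €404,500 + €30,000 + €87,000 + €106,000 + €37,000 = €664,500
  Exemption: €112,000 − 20% × (€664,500 − €365,000) = €112,000 − €59,900 = €52,100
  Base: €664,500 − €52,100 = €612,400
  €612,400 × 18% = €110,232

Excess of parallel minimum levy over regular income tax: €110,232 − €36,190 = €74,042.

€74,042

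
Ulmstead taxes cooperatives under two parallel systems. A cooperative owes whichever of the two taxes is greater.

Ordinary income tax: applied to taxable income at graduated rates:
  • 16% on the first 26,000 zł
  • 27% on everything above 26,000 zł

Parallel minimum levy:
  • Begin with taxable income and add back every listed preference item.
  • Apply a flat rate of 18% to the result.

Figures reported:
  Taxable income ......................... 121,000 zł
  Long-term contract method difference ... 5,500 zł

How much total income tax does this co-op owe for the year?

Parallel minimum levy:
  Adjusted income: 121,000 zł + 5,500 zł = 126,500 zł
  126,500 zł × 18% = 22,770 zł

Ordinary income tax:
  26,000 zł × 16% = 4,160 zł
  95,000 zł × 27% = 25,650 zł
  → 29,810 zł

29,810 zł > 22,770 zł, so the ordinary income tax governs.

29,810 zł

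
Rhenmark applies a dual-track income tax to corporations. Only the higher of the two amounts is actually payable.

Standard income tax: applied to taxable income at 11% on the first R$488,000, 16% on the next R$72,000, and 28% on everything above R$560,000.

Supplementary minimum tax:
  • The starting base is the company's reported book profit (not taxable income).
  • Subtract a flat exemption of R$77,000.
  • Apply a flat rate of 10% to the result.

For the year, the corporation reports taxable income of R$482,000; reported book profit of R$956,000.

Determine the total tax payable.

Supplementary minimum tax:
  Base (reported book profit): R$956,000
  Less exemption R$77,000 → base R$879,000
  R$879,000 × 10% = R$87,900

Standard income tax:
  R$482,000 × 11% = R$53,020

R$87,900 > R$53,020, so the supplementary minimum tax is the binding amount.

R$87,900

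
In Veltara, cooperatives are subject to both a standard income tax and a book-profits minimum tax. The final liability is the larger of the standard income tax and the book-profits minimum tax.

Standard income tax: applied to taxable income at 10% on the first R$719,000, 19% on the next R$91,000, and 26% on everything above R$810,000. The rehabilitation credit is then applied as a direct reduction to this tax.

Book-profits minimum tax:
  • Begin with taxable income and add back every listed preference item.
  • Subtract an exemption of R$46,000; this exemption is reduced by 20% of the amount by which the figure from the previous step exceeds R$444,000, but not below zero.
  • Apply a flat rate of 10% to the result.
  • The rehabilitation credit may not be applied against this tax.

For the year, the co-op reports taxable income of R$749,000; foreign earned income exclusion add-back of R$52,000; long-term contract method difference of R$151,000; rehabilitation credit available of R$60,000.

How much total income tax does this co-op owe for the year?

Book-profits minimum tax:
  Adjusted income: R$749,000 + R$52,000 + R$151,000 = R$952,000
  Exemption: 20% × (R$952,000 − R$444,000) = R$101,600 ≥ R$46,000, so the exemption is fully phased out
  Base: R$952,000 − R$0 = R$952,000
  R$952,000 × 10% = R$95,200

Standard income tax:
  R$719,000 × 10% = R$71,900
  R$30,000 × 19% = R$5,700
  → R$77,600
  Less rehabilitation credit R$60,000 → R$17,600

R$95,200 > R$17,600, so the book-profits minimum tax is the binding amount.

R$95,200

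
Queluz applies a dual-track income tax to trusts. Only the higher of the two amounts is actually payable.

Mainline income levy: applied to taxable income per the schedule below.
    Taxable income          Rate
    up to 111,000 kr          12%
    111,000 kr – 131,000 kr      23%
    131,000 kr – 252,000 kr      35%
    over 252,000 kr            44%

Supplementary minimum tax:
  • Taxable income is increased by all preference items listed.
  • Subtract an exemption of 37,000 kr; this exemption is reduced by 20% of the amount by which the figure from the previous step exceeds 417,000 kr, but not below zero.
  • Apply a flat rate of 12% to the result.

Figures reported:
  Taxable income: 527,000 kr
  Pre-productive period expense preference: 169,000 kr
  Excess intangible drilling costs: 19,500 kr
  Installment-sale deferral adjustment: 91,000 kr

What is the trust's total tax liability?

Mainline income levy:
  111,000 kr × 12% = 13,320 kr
  20,000 kr × 23% = 4,600 kr
  121,000 kr × 35% = 42,350 kr
  275,000 kr × 44% = 121,000 kr
  → 181,270 kr

Supplementary minimum tax:
  Adjusted income: 527,000 kr + 169,000 kr + 19,500 kr + 91,000 kr = 806,500 kr
  Exemption: 20% × (806,500 kr − 417,000 kr) = 77,900 kr ≥ 37,000 kr, so the exemption is fully phased out
  Base: 806,500 kr − 0 kr = 806,500 kr
  806,500 kr × 12% = 96,780 kr

181,270 kr > 96,780 kr, so the mainline income levy governs.

181,270 kr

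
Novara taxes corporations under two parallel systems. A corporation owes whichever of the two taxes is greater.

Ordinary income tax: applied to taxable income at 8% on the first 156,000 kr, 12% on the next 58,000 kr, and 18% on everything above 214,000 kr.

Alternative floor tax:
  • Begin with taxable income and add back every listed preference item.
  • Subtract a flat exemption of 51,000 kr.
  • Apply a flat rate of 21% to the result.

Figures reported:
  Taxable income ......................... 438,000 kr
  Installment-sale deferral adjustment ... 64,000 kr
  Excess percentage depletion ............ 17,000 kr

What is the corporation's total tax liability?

Alternative floor tax:
  Adjusted income: 438,000 kr + 64,000 kr + 17,000 kr = 519,000 kr
  Less exemption 51,000 kr → base 468,000 kr
  468,000 kr × 21% = 98,280 kr

Ordinary income tax:
  156,000 kr × 8% = 12,480 kr
  58,000 kr × 12% = 6,960 kr
  224,000 kr × 18% = 40,320 kr
  → 59,760 kr

98,280 kr > 59,760 kr, so the alternative floor tax is the binding amount.

98,280 kr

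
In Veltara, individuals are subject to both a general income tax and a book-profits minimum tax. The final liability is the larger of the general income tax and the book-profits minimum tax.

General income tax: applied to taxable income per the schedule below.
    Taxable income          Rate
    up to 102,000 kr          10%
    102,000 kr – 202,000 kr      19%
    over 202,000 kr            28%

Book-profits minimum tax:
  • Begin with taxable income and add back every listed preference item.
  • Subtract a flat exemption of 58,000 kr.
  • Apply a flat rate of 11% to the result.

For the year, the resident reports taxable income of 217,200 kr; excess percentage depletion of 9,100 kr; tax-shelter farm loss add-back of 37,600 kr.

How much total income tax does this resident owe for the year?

Book-profits minimum tax:
  Adjusted income: 217,200 kr + 9,100 kr + 37,600 kr = 263,900 kr
  Less exemption 58,000 kr → base 205,900 kr
  205,900 kr × 11% = 22,649 kr

General income tax:
  102,000 kr × 10% = 10,200 kr
  100,000 kr × 19% = 19,000 kr
  15,200 kr × 28% = 4,256 kr
  → 33,456 kr

33,456 kr > 22,649 kr, so the general income tax governs.

33,456 kr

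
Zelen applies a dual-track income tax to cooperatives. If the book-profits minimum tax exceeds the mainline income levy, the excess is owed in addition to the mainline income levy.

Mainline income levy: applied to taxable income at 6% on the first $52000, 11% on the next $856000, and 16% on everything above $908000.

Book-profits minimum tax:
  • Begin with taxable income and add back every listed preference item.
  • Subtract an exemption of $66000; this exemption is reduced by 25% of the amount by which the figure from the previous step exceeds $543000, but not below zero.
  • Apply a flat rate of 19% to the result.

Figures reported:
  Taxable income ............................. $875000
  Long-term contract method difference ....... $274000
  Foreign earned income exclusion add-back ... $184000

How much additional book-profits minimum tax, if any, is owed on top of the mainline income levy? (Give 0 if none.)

$159620

Book-profits minimum tax:
  Adjusted income: $875000 + $274000 + $184000 = $1333000
  Exemption: 25% × ($1333000 − $543000) = $197500 ≥ $66000, so the exemption is fully phased out
  Base: $1333000 − $0 = $1333000
  $1333000 × 19% = $253270

Mainline income levy:
  $52000 × 6% = $3120
  $823000 × 11% = $90530
  → $93650

Excess of book-profits minimum tax over mainline income levy: $253270 − $93650 = $159620.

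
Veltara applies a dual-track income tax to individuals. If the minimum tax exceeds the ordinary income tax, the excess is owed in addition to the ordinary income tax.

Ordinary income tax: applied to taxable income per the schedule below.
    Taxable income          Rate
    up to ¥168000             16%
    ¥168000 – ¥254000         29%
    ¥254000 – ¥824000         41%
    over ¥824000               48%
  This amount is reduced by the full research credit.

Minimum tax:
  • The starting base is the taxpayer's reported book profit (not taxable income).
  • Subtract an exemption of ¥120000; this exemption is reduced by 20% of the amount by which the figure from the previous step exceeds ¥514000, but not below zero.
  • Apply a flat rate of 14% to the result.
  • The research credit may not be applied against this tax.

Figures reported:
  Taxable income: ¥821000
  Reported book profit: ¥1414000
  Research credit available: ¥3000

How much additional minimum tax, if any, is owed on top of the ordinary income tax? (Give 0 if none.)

Ordinary income tax:
  ¥168000 × 16% = ¥26880
  ¥86000 × 29% = ¥24940
  ¥567000 × 41% = ¥232470
  → ¥284290
  Less research credit ¥3000 → ¥281290

Minimum tax:
  Base (reported book profit): ¥1414000
  Exemption: 20% × (¥1414000 − ¥514000) = ¥180000 ≥ ¥120000, so the exemption is fully phased out
  Base: ¥1414000 − ¥0 = ¥1414000
  ¥1414000 × 14% = ¥197960

¥197960 ≤ ¥281290, so no add-on is due.

¥0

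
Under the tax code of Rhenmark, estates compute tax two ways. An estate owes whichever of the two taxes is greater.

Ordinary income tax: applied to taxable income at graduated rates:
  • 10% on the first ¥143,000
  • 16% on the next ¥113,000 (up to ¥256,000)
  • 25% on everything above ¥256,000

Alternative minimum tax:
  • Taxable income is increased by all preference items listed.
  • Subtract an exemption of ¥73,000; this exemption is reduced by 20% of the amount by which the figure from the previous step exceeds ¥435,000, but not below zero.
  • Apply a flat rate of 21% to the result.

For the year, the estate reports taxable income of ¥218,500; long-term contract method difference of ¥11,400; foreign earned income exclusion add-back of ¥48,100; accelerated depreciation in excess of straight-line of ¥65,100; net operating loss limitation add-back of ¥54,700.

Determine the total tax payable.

Ordinary income tax:
  ¥143,000 × 10% = ¥14,300
  ¥75,500 × 16% = ¥12,080
  → ¥26,380

Alternative minimum tax:
  Adjusted income: ¥218,500 + ¥11,400 + ¥48,100 + ¥65,100 + ¥54,700 = ¥397,800
  Exemption: ¥397,800 ≤ ¥435,000, so full ¥73,000 applies
  Base: ¥397,800 − ¥73,000 = ¥324,800
  ¥324,800 × 21% = ¥68,208

¥68,208 > ¥26,380, so the alternative minimum tax is the binding amount.

¥68,208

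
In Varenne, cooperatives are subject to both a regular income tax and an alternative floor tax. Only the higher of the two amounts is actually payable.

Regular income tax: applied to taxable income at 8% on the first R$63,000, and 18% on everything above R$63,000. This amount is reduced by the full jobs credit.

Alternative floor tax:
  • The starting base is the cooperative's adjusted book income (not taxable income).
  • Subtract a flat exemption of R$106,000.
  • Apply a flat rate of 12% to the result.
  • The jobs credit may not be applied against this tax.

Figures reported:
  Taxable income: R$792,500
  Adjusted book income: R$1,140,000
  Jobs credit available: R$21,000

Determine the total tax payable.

R$124,080

Regular income tax:
  R$63,000 × 8% = R$5,040
  R$729,500 × 18% = R$131,310
  → R$136,350
  Less jobs credit R$21,000 → R$115,350

Alternative floor tax:
  Base (adjusted book income): R$1,140,000
  Less exemption R$106,000 → base R$1,034,000
  R$1,034,000 × 12% = R$124,080

R$124,080 > R$115,350, so the alternative floor tax is the binding amount.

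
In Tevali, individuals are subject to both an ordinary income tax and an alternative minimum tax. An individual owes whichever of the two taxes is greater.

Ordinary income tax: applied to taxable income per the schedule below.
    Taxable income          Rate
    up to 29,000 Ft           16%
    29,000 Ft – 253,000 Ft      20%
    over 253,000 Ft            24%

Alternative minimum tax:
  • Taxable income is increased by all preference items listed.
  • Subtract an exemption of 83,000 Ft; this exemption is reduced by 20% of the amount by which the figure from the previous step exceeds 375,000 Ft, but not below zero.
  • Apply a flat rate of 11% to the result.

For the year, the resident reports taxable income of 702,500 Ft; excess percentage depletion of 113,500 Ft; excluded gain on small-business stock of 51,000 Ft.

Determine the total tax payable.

157,320 Ft

Ordinary income tax:
  29,000 Ft × 16% = 4,640 Ft
  224,000 Ft × 20% = 44,800 Ft
  449,500 Ft × 24% = 107,880 Ft
  → 157,320 Ft

Alternative minimum tax:
  Adjusted income: 702,500 Ft + 113,500 Ft + 51,000 Ft = 867,000 Ft
  Exemption: 20% × (867,000 Ft − 375,000 Ft) = 98,400 Ft ≥ 83,000 Ft, so the exemption is fully phased out
  Base: 867,000 Ft − 0 Ft = 867,000 Ft
  867,000 Ft × 11% = 95,370 Ft

157,320 Ft > 95,370 Ft, so the ordinary income tax governs.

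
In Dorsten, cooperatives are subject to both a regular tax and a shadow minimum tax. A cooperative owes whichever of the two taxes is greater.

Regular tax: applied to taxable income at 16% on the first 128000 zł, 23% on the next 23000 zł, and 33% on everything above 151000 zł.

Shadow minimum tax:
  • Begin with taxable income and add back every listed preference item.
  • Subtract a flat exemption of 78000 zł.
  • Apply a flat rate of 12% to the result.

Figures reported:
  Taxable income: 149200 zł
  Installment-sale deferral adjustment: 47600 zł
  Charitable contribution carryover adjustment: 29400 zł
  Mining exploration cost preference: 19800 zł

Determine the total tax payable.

Shadow minimum tax:
  Adjusted income: 149200 zł + 47600 zł + 29400 zł + 19800 zł = 246000 zł
  Less exemption 78000 zł → base 168000 zł
  168000 zł × 12% = 20160 zł

Regular tax:
  128000 zł × 16% = 20480 zł
  21200 zł × 23% = 4876 zł
  → 25356 zł

25356 zł > 20160 zł, so the regular tax governs.

25356 zł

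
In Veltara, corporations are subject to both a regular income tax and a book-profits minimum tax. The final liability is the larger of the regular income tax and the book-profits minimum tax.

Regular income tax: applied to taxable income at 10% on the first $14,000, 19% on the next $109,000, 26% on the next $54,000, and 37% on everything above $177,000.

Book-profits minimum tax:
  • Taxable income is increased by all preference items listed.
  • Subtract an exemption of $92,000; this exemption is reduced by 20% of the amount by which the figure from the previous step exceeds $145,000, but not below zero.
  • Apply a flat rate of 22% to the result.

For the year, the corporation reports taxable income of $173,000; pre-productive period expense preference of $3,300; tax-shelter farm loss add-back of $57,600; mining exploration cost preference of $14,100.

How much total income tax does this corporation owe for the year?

$38,852

Book-profits minimum tax:
  Adjusted income: $173,000 + $3,300 + $57,600 + $14,100 = $248,000
  Exemption: $92,000 − 20% × ($248,000 − $145,000) = $92,000 − $20,600 = $71,400
  Base: $248,000 − $71,400 = $176,600
  $176,600 × 22% = $38,852

Regular income tax:
  $14,000 × 10% = $1,400
  $109,000 × 19% = $20,710
  $50,000 × 26% = $13,000
  → $35,110

$38,852 > $35,110, so the book-profits minimum tax is the binding amount.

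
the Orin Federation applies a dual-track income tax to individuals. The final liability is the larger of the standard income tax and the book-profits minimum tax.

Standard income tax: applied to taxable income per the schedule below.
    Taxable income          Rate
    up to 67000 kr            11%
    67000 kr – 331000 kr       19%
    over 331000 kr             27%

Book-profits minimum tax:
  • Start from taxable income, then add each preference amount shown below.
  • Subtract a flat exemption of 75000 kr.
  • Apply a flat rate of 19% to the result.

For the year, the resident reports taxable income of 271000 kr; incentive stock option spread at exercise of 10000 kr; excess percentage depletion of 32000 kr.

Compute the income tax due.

46130 kr

Book-profits minimum tax:
  Adjusted income: 271000 kr + 10000 kr + 32000 kr = 313000 kr
  Less exemption 75000 kr → base 238000 kr
  238000 kr × 19% = 45220 kr

Standard income tax:
  67000 kr × 11% = 7370 kr
  204000 kr × 19% = 38760 kr
  → 46130 kr

46130 kr > 45220 kr, so the standard income tax governs.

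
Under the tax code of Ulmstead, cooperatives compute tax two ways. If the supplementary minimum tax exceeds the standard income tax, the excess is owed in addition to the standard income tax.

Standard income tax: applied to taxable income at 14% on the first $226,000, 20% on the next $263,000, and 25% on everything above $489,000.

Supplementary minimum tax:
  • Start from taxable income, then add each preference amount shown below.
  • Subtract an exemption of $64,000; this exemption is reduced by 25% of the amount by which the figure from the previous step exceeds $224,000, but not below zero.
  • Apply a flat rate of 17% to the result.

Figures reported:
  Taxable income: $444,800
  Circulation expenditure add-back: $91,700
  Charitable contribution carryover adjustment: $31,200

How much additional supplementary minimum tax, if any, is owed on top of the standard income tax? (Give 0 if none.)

$21,109

Standard income tax:
  $226,000 × 14% = $31,640
  $218,800 × 20% = $43,760
  → $75,400

Supplementary minimum tax:
  Adjusted income: $444,800 + $91,700 + $31,200 = $567,700
  Exemption: 25% × ($567,700 − $224,000) = $85,925 ≥ $64,000, so the exemption is fully phased out
  Base: $567,700 − $0 = $567,700
  $567,700 × 17% = $96,509

Excess of supplementary minimum tax over standard income tax: $96,509 − $75,400 = $21,109.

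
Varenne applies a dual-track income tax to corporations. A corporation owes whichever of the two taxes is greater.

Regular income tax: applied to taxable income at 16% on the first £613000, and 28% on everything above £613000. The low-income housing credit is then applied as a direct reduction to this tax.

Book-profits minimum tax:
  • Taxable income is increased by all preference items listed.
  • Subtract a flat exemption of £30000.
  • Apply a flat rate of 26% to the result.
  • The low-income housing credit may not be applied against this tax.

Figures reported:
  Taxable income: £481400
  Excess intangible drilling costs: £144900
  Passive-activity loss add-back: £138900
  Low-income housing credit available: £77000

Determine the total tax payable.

Regular income tax:
  £481400 × 16% = £77024
  Less low-income housing credit £77000 → £24

Book-profits minimum tax:
  Adjusted income: £481400 + £144900 + £138900 = £765200
  Less exemption £30000 → base £735200
  £735200 × 26% = £191152

£191152 > £24, so the book-profits minimum tax is the binding amount.

£191152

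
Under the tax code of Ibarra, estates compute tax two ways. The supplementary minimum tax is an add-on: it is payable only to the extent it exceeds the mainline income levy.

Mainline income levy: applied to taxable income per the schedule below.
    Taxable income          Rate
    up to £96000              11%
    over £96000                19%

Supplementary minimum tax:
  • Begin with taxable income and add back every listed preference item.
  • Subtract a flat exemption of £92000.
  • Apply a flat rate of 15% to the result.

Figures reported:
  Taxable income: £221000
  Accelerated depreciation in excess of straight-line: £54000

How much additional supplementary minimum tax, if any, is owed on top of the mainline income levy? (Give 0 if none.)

Mainline income levy:
  £96000 × 11% = £10560
  £125000 × 19% = £23750
  → £34310

Supplementary minimum tax:
  Adjusted income: £221000 + £54000 = £275000
  Less exemption £92000 → base £183000
  £183000 × 15% = £27450

£27450 ≤ £34310, so no add-on is due.

£0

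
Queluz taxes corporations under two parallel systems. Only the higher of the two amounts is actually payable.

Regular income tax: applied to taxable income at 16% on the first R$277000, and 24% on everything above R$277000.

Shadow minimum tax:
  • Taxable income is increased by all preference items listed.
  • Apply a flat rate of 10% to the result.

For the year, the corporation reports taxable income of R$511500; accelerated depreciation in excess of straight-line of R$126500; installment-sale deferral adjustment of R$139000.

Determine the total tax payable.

R$100600

Regular income tax:
  R$277000 × 16% = R$44320
  R$234500 × 24% = R$56280
  → R$100600

Shadow minimum tax:
  Adjusted income: R$511500 + R$126500 + R$139000 = R$777000
  R$777000 × 10% = R$77700

R$100600 > R$77700, so the regular income tax governs.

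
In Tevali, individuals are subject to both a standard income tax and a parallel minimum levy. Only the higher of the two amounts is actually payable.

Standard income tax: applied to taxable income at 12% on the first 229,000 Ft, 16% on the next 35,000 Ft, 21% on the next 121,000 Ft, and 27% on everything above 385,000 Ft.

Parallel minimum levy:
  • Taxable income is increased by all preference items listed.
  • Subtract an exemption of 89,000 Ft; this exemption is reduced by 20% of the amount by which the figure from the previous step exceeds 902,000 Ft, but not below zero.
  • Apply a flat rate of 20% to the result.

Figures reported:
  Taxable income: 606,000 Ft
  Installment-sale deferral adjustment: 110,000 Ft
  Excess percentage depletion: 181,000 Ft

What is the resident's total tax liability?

161,600 Ft

Parallel minimum levy:
  Adjusted income: 606,000 Ft + 110,000 Ft + 181,000 Ft = 897,000 Ft
  Exemption: 897,000 Ft ≤ 902,000 Ft, so full 89,000 Ft applies
  Base: 897,000 Ft − 89,000 Ft = 808,000 Ft
  808,000 Ft × 20% = 161,600 Ft

Standard income tax:
  229,000 Ft × 12% = 27,480 Ft
  35,000 Ft × 16% = 5,600 Ft
  121,000 Ft × 21% = 25,410 Ft
  221,000 Ft × 27% = 59,670 Ft
  → 118,160 Ft

161,600 Ft > 118,160 Ft, so the parallel minimum levy is the binding amount.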